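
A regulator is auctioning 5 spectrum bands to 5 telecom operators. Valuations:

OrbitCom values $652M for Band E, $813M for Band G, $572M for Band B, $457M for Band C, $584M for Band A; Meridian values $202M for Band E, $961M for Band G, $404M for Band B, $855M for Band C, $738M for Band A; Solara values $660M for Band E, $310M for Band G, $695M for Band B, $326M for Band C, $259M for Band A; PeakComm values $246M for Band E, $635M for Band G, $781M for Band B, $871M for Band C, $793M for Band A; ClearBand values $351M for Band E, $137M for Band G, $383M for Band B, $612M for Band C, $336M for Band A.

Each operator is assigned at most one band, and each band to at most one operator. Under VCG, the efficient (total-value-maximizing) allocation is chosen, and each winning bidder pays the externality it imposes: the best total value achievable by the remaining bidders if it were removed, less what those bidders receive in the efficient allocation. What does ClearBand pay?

Efficient allocation: OrbitCom→Band E ($652M), Meridian→Band G ($961M), Solara→Band B ($695M), PeakComm→Band A ($793M), ClearBand→Band C ($612M); total welfare W = $3713M.
ClearBand receives Band C at value $612M, so the others get W − 612 = $3101M.
Without ClearBand: best allocation of the remaining 4 bidders over all 5 bands is OrbitCom→Band E ($652M), Meridian→Band G ($961M), Solara→Band B ($695M), PeakComm→Band C ($871M), total $3179M.
VCG payment = (others' best without ClearBand) − (others' welfare with ClearBand) = 3179 − 3101 = $78M.

ClearBand pays $78M.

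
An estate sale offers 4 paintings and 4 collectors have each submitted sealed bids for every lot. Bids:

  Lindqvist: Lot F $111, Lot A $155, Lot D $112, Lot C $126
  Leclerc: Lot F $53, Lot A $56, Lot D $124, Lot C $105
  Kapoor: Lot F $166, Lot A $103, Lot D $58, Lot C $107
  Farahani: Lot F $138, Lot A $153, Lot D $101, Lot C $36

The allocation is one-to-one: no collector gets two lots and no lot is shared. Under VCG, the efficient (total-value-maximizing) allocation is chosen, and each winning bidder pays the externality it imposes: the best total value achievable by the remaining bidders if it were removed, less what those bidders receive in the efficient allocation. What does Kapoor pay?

Efficient allocation: Lindqvist→Lot C ($126), Leclerc→Lot D ($124), Kapoor→Lot F ($166), Farahani→Lot A ($153); total welfare W = $569.
Kapoor receives Lot F at value $166, so the others get W − 166 = $403.
Without Kapoor: best allocation of the remaining 3 bidders over all 4 lots is Lindqvist→Lot A ($155), Leclerc→Lot D ($124), Farahani→Lot F ($138), total $417.
VCG payment = (others' best without Kapoor) − (others' welfare with Kapoor) = 417 − 403 = $14.

Kapoor pays $14.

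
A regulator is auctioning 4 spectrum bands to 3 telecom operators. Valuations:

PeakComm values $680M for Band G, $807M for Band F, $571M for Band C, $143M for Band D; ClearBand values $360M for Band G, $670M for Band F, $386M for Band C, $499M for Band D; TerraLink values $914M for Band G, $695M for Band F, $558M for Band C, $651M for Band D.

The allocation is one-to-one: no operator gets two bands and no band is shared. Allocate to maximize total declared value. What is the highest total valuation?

This is the linear assignment problem.
Optimal: PeakComm→Band F ($807M), ClearBand→Band D ($499M), TerraLink→Band G ($914M) — total 807+499+914 = $2220M.
Column-greedy (each band in turn goes to its best remaining operator) gives $2107M, worse by 113.

Maximum total: $2220M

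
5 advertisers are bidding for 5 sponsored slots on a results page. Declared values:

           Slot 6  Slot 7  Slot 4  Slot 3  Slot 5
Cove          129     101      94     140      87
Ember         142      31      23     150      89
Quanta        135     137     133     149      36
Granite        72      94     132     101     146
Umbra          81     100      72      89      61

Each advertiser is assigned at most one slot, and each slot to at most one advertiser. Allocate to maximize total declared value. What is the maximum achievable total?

Optimal: Cove→Slot 3 ($140), Ember→Slot 6 ($142), Quanta→Slot 4 ($133), Granite→Slot 5 ($146), Umbra→Slot 7 ($100) — total 140+142+133+146+100 = $661.
Column-greedy (each slot in turn goes to its best remaining advertiser) gives $612, worse by 49.
Swapping Cove↔Quanta (Cove→Slot 4 $94, Quanta→Slot 3 $149) loses 30.

Max total: $661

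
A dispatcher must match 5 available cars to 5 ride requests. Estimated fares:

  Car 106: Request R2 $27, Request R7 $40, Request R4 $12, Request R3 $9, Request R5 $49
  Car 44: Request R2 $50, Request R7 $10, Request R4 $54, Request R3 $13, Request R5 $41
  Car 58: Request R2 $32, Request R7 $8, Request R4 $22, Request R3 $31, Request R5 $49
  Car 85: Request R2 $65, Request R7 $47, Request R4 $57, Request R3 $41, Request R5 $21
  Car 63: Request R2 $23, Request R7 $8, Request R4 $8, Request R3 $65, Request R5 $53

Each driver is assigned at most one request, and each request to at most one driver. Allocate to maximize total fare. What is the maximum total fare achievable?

Max total: $273

This is the linear assignment problem.
Optimal: Car 106→Request R7 ($40), Car 44→Request R4 ($54), Car 58→Request R5 ($49), Car 85→Request R2 ($65), Car 63→Request R3 ($65) — total 40+54+49+65+65 = $273.
Max-entry greedy (repeatedly take the single best remaining cell) gives $241, worse by 32.
Next-best assignment: Car 106→Request R7, Car 44→Request R2, Car 58→Request R5, Car 85→Request R4, Car 63→Request R3 = $261.
Swapping Car 58↔Car 106 (Car 58→Request R7 $8, Car 106→Request R5 $49) loses 32.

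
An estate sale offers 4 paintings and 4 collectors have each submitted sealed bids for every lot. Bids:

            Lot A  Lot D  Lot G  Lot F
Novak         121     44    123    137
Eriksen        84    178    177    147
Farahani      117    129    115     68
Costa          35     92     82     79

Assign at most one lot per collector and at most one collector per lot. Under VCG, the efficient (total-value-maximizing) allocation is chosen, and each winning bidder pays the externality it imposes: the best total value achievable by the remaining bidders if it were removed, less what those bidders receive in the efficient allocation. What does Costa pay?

Costa pays $12.

Efficient allocation: Novak→Lot F ($137), Eriksen→Lot G ($177), Farahani→Lot A ($117), Costa→Lot D ($92); total welfare W = $523.
Costa receives Lot D at value $92, so the others get W − 92 = $431.
Without Costa: best allocation of the remaining 3 bidders over all 4 lots is Novak→Lot F ($137), Eriksen→Lot G ($177), Farahani→Lot D ($129), total $443.
VCG payment = (others' best without Costa) − (others' welfare with Costa) = 443 − 431 = $12.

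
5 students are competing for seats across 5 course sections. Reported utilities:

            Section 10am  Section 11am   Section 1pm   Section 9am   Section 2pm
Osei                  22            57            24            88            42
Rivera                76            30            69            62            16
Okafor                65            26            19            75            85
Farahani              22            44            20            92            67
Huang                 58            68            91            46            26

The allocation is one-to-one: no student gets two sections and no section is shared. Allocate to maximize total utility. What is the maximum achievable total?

Maximum total: 401 points

Optimal: Osei→Section 11am (57 points), Rivera→Section 10am (76 points), Okafor→Section 2pm (85 points), Farahani→Section 9am (92 points), Huang→Section 1pm (91 points) — total 57+76+85+92+91 = 401 points.
Row-greedy (each student in turn takes its best remaining section) gives 384 points, worse by 17.
Next-best assignment: Osei→Section 9am, Rivera→Section 10am, Okafor→Section 2pm, Farahani→Section 11am, Huang→Section 1pm = 384 points.
Checked against all permutations: 401 points is optimal.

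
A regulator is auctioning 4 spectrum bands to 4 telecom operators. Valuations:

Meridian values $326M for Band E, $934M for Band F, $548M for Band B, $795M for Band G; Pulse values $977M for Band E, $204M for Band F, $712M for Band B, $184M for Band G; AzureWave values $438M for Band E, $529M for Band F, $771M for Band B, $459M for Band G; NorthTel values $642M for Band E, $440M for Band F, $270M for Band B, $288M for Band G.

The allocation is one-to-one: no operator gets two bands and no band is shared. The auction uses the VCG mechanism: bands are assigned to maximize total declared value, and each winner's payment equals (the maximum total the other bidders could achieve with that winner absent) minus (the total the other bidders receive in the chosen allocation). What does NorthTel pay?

NorthTel pays $139M.

Efficient allocation: Meridian→Band G ($795M), Pulse→Band E ($977M), AzureWave→Band B ($771M), NorthTel→Band F ($440M); total welfare W = $2983M.
NorthTel receives Band F at value $440M, so the others get W − 440 = $2543M.
Without NorthTel: best allocation of the remaining 3 bidders over all 4 bands is Meridian→Band F ($934M), Pulse→Band E ($977M), AzureWave→Band B ($771M), total $2682M.
VCG payment = (others' best without NorthTel) − (others' welfare with NorthTel) = 2682 − 2543 = $139M.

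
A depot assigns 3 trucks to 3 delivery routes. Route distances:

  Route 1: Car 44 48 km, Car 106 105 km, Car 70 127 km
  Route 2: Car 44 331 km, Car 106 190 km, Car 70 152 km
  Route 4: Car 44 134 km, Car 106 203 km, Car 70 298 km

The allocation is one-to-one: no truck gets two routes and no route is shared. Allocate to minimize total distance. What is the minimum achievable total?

Minimum total: 391 km

Optimal: Car 44→Route 4 (134 km), Car 106→Route 1 (105 km), Car 70→Route 2 (152 km) — total 134+105+152 = 391 km.
No other one-to-one assignment undercuts 391 km.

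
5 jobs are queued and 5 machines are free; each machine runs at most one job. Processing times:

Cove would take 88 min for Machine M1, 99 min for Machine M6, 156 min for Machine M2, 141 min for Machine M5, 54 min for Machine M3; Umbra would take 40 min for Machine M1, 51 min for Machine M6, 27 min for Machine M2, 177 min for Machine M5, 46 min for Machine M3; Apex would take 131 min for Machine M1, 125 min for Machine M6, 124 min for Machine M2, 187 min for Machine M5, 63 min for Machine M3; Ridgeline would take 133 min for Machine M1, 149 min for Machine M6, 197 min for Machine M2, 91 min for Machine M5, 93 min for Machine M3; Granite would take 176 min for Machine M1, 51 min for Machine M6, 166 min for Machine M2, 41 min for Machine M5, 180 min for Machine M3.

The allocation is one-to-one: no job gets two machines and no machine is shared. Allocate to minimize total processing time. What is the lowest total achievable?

Min total: 320 min

This is a one-to-one assignment (minimum-cost bipartite matching).
Optimal: Cove→Machine M1 (88 min), Umbra→Machine M2 (27 min), Apex→Machine M3 (63 min), Ridgeline→Machine M5 (91 min), Granite→Machine M6 (51 min) — total 88+27+63+91+51 = 320 min.
Checked against all permutations: 320 min is optimal.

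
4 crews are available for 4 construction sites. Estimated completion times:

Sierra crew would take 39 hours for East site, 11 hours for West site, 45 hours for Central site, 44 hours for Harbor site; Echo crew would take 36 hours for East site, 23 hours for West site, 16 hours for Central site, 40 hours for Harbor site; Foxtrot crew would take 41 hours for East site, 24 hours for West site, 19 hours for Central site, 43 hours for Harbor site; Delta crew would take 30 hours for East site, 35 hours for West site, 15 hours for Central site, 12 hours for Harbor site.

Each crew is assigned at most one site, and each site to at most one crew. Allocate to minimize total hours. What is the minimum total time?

This is the linear assignment problem.
Optimal: Sierra crew→West site (11 hours), Echo crew→East site (36 hours), Foxtrot crew→Central site (19 hours), Delta crew→Harbor site (12 hours) — total 11+36+19+12 = 78 hours.
Every other assignment is strictly worse.

Minimum total: 78 hours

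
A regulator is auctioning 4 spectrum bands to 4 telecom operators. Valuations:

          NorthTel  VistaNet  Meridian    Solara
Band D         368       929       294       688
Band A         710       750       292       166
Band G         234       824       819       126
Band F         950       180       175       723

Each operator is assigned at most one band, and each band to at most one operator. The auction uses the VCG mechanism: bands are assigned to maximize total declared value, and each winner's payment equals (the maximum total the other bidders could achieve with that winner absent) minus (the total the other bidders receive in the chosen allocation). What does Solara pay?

Efficient allocation: NorthTel→Band F ($950M), VistaNet→Band A ($750M), Meridian→Band G ($819M), Solara→Band D ($688M); total welfare W = $3207M.
Solara receives Band D at value $688M, so the others get W − 688 = $2519M.
Without Solara: best allocation of the remaining 3 bidders over all 4 bands is NorthTel→Band F ($950M), VistaNet→Band D ($929M), Meridian→Band G ($819M), total $2698M.
VCG payment = (others' best without Solara) − (others' welfare with Solara) = 2698 − 2519 = $179M.

Solara pays $179M.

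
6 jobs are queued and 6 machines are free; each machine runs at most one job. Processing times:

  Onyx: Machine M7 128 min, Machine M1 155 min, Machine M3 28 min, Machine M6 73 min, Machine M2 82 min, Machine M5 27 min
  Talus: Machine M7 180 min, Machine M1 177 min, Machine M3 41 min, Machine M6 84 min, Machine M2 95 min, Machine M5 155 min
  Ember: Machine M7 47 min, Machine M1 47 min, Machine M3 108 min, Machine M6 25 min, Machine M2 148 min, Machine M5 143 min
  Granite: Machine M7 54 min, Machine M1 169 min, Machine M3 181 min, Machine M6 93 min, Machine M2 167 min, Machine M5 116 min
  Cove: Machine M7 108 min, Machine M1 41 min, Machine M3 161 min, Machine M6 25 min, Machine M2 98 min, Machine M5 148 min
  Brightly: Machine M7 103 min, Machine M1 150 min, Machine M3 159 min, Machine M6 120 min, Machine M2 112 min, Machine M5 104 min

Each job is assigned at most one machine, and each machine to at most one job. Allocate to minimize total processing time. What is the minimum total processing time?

This is a one-to-one assignment (minimum-cost bipartite matching).
Optimal: Onyx→Machine M5 (27 min), Talus→Machine M3 (41 min), Ember→Machine M6 (25 min), Granite→Machine M7 (54 min), Cove→Machine M1 (41 min), Brightly→Machine M2 (112 min) — total 27+41+25+54+41+112 = 300 min.
Column-greedy (each machine in turn goes to its cheapest remaining job) gives 428 min, worse by 128.
Next-best assignment: Onyx→Machine M5, Talus→Machine M3, Ember→Machine M1, Granite→Machine M7, Cove→Machine M6, Brightly→Machine M2 = 306 min.
Swapping Granite↔Cove (Granite→Machine M1 169 min, Cove→Machine M7 108 min) adds 182.

Minimum total: 300 min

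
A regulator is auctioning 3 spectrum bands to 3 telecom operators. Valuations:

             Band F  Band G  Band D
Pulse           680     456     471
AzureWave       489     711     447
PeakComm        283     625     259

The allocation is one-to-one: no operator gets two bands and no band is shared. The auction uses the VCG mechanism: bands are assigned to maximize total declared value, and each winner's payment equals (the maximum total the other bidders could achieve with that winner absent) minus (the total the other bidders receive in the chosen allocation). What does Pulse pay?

Efficient allocation: Pulse→Band F ($680M), AzureWave→Band D ($447M), PeakComm→Band G ($625M); total welfare W = $1752M.
Pulse receives Band F at value $680M, so the others get W − 680 = $1072M.
Without Pulse: best allocation of the remaining 2 bidders over all 3 bands is AzureWave→Band F ($489M), PeakComm→Band G ($625M), total $1114M.
VCG payment = (others' best without Pulse) − (others' welfare with Pulse) = 1114 − 1072 = $42M.

Pulse pays $42M.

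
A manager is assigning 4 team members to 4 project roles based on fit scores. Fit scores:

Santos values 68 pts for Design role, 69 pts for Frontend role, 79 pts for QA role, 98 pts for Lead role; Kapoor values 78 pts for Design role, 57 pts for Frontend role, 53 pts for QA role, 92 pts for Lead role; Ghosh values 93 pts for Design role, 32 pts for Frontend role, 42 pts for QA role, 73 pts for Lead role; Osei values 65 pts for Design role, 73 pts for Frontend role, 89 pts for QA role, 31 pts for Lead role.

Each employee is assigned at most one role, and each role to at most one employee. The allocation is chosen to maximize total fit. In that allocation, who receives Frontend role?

Santos receives Frontend role.

Optimal: Santos→Frontend role (69 pts), Kapoor→Lead role (92 pts), Ghosh→Design role (93 pts), Osei→QA role (89 pts) — total 69+92+93+89 = 343 pts.
Max-entry greedy (repeatedly take the single best remaining cell) gives 337 pts, worse by 6.
Next-best assignment: Santos→QA role, Kapoor→Lead role, Ghosh→Design role, Osei→Frontend role = 337 pts.
Santos's own top role is Lead role (98 pts), but forcing Santos→Lead role and reassigning the rest optimally gives only 337 pts — worse by 6.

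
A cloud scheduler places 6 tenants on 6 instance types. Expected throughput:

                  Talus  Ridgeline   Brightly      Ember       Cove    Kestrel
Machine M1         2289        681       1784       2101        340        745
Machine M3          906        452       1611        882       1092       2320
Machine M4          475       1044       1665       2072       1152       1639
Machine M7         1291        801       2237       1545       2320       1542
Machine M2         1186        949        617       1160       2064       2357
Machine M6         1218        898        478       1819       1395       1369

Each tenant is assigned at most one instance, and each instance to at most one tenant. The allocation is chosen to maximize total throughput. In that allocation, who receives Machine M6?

Optimal: Talus→Machine M1 (2289 ops/s), Ridgeline→Machine M6 (898 ops/s), Brightly→Machine M7 (2237 ops/s), Ember→Machine M4 (2072 ops/s), Cove→Machine M2 (2064 ops/s), Kestrel→Machine M3 (2320 ops/s) — total 2289+898+2237+2072+2064+2320 = 11880 ops/s.
Next-best assignment: Talus→Machine M1, Ridgeline→Machine M4, Brightly→Machine M7, Ember→Machine M6, Cove→Machine M2, Kestrel→Machine M3 = 11773 ops/s.
Ridgeline's own top instance is Machine M4 (1044 ops/s), but forcing Ridgeline→Machine M4 and reassigning the rest optimally gives only 11773 ops/s — worse by 107.

Ridgeline receives Machine M6.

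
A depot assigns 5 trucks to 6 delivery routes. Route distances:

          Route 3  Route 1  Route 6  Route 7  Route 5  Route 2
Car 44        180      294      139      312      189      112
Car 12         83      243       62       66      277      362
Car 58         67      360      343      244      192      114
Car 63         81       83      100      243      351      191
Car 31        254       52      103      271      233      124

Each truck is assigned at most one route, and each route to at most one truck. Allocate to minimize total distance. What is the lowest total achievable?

Optimal: Car 44→Route 2 (112 km), Car 12→Route 7 (66 km), Car 58→Route 3 (67 km), Car 63→Route 6 (100 km), Car 31→Route 1 (52 km) — total 112+66+67+100+52 = 397 km.
Row-greedy (each truck in turn takes its cheapest remaining route) gives 557 km, worse by 160.
Swapping Car 58↔Car 31 (Car 58→Route 1 360 km, Car 31→Route 3 254 km) adds 495.
No other one-to-one assignment undercuts 397 km.

Minimum total: 397 km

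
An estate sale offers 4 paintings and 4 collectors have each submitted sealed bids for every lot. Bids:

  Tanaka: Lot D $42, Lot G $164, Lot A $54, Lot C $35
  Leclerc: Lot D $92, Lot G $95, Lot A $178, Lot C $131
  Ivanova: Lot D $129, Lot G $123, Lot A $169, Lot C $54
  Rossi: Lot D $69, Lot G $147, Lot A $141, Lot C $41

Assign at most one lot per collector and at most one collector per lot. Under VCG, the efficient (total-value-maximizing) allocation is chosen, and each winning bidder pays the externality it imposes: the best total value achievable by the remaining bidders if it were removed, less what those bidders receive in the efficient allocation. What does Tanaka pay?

Tanaka pays $53.

Efficient allocation: Tanaka→Lot G ($164), Leclerc→Lot C ($131), Ivanova→Lot D ($129), Rossi→Lot A ($141); total welfare W = $565.
Tanaka receives Lot G at value $164, so the others get W − 164 = $401.
Without Tanaka: best allocation of the remaining 3 bidders over all 4 lots is Leclerc→Lot A ($178), Ivanova→Lot D ($129), Rossi→Lot G ($147), total $454.
VCG payment = (others' best without Tanaka) − (others' welfare with Tanaka) = 454 − 401 = $53.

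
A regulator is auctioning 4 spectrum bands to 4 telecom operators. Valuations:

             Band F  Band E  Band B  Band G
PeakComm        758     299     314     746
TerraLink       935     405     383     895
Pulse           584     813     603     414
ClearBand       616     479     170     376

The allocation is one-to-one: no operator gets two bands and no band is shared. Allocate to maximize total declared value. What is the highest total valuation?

Maximum total: $2763M

Optimal: PeakComm→Band G ($746M), TerraLink→Band F ($935M), Pulse→Band B ($603M), ClearBand→Band E ($479M) — total 746+935+603+479 = $2763M.
Column-greedy (each band in turn goes to its best remaining operator) gives $2438M, worse by 325.
Next-best assignment: PeakComm→Band F, TerraLink→Band G, Pulse→Band B, ClearBand→Band E = $2735M.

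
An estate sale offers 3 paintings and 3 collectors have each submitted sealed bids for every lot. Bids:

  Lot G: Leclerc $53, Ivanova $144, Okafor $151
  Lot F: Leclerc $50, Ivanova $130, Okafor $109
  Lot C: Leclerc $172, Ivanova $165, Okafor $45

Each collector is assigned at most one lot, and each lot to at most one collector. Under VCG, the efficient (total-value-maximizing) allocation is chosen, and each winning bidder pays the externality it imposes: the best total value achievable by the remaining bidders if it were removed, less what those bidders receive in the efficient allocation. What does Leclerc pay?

Leclerc pays $35.

Efficient allocation: Leclerc→Lot C ($172), Ivanova→Lot F ($130), Okafor→Lot G ($151); total welfare W = $453.
Leclerc receives Lot C at value $172, so the others get W − 172 = $281.
Without Leclerc: best allocation of the remaining 2 bidders over all 3 lots is Ivanova→Lot C ($165), Okafor→Lot G ($151), total $316.
VCG payment = (others' best without Leclerc) − (others' welfare with Leclerc) = 316 − 281 = $35.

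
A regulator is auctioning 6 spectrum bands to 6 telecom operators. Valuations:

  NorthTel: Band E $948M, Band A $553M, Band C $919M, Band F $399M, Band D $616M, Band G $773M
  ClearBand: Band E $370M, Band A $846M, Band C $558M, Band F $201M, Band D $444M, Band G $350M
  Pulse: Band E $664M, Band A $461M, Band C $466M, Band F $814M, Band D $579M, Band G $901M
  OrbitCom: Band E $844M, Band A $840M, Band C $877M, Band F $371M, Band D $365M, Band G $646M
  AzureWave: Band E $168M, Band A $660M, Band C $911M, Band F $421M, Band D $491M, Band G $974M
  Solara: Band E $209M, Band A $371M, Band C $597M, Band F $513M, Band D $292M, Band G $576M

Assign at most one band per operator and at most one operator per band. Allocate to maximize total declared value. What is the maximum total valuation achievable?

Maximum total: $4751M

Optimal: NorthTel→Band E ($948M), ClearBand→Band A ($846M), Pulse→Band F ($814M), OrbitCom→Band C ($877M), AzureWave→Band G ($974M), Solara→Band D ($292M) — total 948+846+814+877+974+292 = $4751M.
Next-best assignment: NorthTel→Band E, ClearBand→Band A, Pulse→Band D, OrbitCom→Band C, AzureWave→Band G, Solara→Band F = $4737M.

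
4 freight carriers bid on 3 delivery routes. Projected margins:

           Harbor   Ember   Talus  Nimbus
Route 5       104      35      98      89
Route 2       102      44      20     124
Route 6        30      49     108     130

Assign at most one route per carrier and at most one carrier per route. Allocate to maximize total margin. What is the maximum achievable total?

Optimal: Harbor→Route 5 ($104k), Nimbus→Route 2 ($124k), Talus→Route 6 ($108k) — total 104+124+108 = $336k.
Row-greedy (each carrier in turn takes its best remaining route) gives $173k, worse by 163.
Next-best assignment: Talus→Route 5, Harbor→Route 2, Nimbus→Route 6 = $330k.
Swapping Talus↔Nimbus (Talus→Route 2 $20k, Nimbus→Route 6 $130k) loses 82.

Max total: $336k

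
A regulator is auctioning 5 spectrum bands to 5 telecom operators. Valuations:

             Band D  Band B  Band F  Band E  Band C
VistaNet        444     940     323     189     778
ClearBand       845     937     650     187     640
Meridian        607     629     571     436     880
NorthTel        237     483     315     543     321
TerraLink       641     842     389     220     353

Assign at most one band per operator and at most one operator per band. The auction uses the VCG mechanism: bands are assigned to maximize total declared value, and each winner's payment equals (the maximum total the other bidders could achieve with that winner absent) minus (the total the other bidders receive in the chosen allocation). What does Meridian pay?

Meridian pays $234M.

Efficient allocation: VistaNet→Band B ($940M), ClearBand→Band F ($650M), Meridian→Band C ($880M), NorthTel→Band E ($543M), TerraLink→Band D ($641M); total welfare W = $3654M.
Meridian receives Band C at value $880M, so the others get W − 880 = $2774M.
Without Meridian: best allocation of the remaining 4 bidders over all 5 bands is VistaNet→Band C ($778M), ClearBand→Band D ($845M), NorthTel→Band E ($543M), TerraLink→Band B ($842M), total $3008M.
VCG payment = (others' best without Meridian) − (others' welfare with Meridian) = 3008 − 2774 = $234M.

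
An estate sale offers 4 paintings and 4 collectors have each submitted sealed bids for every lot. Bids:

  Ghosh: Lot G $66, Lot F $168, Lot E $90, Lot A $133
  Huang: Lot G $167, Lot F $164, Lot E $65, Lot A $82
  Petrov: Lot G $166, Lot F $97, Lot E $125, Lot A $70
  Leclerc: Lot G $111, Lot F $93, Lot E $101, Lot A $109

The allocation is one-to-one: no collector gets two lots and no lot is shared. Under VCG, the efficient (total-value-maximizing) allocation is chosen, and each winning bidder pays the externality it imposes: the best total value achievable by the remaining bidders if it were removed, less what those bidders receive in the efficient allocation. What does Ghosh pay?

Ghosh pays $38.

Efficient allocation: Ghosh→Lot F ($168), Huang→Lot G ($167), Petrov→Lot E ($125), Leclerc→Lot A ($109); total welfare W = $569.
Ghosh receives Lot F at value $168, so the others get W − 168 = $401.
Without Ghosh: best allocation of the remaining 3 bidders over all 4 lots is Huang→Lot F ($164), Petrov→Lot G ($166), Leclerc→Lot A ($109), total $439.
VCG payment = (others' best without Ghosh) − (others' welfare with Ghosh) = 439 − 401 = $38.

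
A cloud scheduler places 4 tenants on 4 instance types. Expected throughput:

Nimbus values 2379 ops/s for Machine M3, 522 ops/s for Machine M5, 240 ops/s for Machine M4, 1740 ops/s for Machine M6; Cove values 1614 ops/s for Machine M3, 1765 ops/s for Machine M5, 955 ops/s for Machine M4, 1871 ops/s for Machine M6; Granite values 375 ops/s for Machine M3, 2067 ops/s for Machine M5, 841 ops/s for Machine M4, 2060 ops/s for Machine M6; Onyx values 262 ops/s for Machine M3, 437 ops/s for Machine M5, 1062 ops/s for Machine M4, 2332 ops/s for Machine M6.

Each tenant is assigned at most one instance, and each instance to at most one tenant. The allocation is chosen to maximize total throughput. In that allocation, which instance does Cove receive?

This is the linear assignment problem.
Optimal: Nimbus→Machine M3 (2379 ops/s), Cove→Machine M4 (955 ops/s), Granite→Machine M5 (2067 ops/s), Onyx→Machine M6 (2332 ops/s) — total 2379+955+2067+2332 = 7733 ops/s.
Column-greedy (each instance in turn goes to its best remaining tenant) gives 7379 ops/s, worse by 354.
Next-best assignment: Nimbus→Machine M3, Cove→Machine M6, Granite→Machine M5, Onyx→Machine M4 = 7379 ops/s.
Cove's own top instance is Machine M6 (1871 ops/s), but forcing Cove→Machine M6 and reassigning the rest optimally gives only 7379 ops/s — worse by 354.

Cove receives Machine M4.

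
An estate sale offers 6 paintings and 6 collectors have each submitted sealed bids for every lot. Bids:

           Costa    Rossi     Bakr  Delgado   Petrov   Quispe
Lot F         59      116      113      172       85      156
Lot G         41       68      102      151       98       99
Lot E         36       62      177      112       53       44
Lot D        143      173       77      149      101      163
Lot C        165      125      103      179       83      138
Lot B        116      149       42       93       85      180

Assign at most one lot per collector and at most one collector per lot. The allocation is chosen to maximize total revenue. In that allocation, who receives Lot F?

Delgado receives Lot F.

This is the linear assignment problem.
Optimal: Costa→Lot C ($165), Rossi→Lot D ($173), Bakr→Lot E ($177), Delgado→Lot F ($172), Petrov→Lot G ($98), Quispe→Lot B ($180) — total 165+173+177+172+98+180 = $965.
Column-greedy (each lot in turn goes to its best remaining collector) gives $749, worse by 216.
Every other assignment is strictly worse.
Delgado's own top lot is Lot C ($179), but forcing Delgado→Lot C and reassigning the rest optimally gives only $902 — worse by 63.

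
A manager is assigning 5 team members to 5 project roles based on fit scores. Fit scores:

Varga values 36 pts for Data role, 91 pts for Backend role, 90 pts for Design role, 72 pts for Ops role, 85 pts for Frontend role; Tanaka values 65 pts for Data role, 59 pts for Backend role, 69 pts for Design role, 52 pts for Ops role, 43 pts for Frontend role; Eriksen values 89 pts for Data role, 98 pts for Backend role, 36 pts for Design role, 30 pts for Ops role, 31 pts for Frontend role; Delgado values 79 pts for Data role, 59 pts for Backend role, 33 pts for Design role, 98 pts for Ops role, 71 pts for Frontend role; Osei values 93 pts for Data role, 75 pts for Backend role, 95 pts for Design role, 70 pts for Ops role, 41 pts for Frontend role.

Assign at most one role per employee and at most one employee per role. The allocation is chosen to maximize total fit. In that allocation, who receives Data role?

Treat this as an assignment problem: match each employee to one role.
Optimal: Varga→Frontend role (85 pts), Tanaka→Design role (69 pts), Eriksen→Backend role (98 pts), Delgado→Ops role (98 pts), Osei→Data role (93 pts) — total 85+69+98+98+93 = 443 pts.
Row-greedy (each employee in turn takes its best remaining role) gives 388 pts, worse by 55.
Next-best assignment: Varga→Frontend role, Tanaka→Data role, Eriksen→Backend role, Delgado→Ops role, Osei→Design role = 441 pts.
Swapping Tanaka↔Varga (Tanaka→Frontend role 43 pts, Varga→Design role 90 pts) loses 21.
Osei's own top role is Design role (95 pts), but forcing Osei→Design role and reassigning the rest optimally gives only 441 pts — worse by 2.

Osei receives Data role.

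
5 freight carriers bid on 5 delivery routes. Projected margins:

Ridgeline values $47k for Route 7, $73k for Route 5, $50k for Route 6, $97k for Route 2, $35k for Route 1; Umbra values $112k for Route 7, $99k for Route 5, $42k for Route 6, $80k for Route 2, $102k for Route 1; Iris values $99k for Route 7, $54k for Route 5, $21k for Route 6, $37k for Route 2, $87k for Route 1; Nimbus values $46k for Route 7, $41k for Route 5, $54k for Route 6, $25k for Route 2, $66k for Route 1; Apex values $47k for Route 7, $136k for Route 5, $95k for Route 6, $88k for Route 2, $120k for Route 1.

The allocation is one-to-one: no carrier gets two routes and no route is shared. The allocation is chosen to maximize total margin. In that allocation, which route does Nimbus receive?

Nimbus receives Route 6.

Treat this as an assignment problem: match each carrier to one route.
Optimal: Ridgeline→Route 2 ($97k), Umbra→Route 1 ($102k), Iris→Route 7 ($99k), Nimbus→Route 6 ($54k), Apex→Route 5 ($136k) — total 97+102+99+54+136 = $488k.
Max-entry greedy (repeatedly take the single best remaining cell) gives $486k, worse by 2.
Next-best assignment: Ridgeline→Route 2, Umbra→Route 7, Iris→Route 1, Nimbus→Route 6, Apex→Route 5 = $486k.
No other one-to-one assignment exceeds $488k.
Nimbus's own top route is Route 1 ($66k), but forcing Nimbus→Route 1 and reassigning the rest optimally gives only $456k — worse by 32.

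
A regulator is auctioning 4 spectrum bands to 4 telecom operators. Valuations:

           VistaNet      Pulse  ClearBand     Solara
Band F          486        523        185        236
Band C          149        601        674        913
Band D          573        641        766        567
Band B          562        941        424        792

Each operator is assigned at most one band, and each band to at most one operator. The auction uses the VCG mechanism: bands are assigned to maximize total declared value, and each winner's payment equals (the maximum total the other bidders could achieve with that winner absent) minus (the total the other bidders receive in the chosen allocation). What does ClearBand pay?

Efficient allocation: VistaNet→Band F ($486M), Pulse→Band B ($941M), ClearBand→Band D ($766M), Solara→Band C ($913M); total welfare W = $3106M.
ClearBand receives Band D at value $766M, so the others get W − 766 = $2340M.
Without ClearBand: best allocation of the remaining 3 bidders over all 4 bands is VistaNet→Band D ($573M), Pulse→Band B ($941M), Solara→Band C ($913M), total $2427M.
VCG payment = (others' best without ClearBand) − (others' welfare with ClearBand) = 2427 − 2340 = $87M.

ClearBand pays $87M.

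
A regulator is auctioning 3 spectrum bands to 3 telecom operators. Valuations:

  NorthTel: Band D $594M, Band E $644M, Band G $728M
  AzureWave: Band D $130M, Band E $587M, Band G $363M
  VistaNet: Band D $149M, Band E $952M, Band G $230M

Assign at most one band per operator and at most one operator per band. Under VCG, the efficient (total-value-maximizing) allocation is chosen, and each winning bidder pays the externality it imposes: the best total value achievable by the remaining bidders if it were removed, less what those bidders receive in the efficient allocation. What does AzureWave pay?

AzureWave pays $134M.

Efficient allocation: NorthTel→Band D ($594M), AzureWave→Band G ($363M), VistaNet→Band E ($952M); total welfare W = $1909M.
AzureWave receives Band G at value $363M, so the others get W − 363 = $1546M.
Without AzureWave: best allocation of the remaining 2 bidders over all 3 bands is NorthTel→Band G ($728M), VistaNet→Band E ($952M), total $1680M.
VCG payment = (others' best without AzureWave) − (others' welfare with AzureWave) = 1680 − 1546 = $134M.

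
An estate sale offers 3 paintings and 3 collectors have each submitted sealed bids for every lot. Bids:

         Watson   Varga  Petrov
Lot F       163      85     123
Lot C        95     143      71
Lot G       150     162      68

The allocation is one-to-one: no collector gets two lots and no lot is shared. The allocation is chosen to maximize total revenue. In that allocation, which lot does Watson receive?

Watson receives Lot G.

Treat this as an assignment problem: match each collector to one lot.
Optimal: Watson→Lot G ($150), Varga→Lot C ($143), Petrov→Lot F ($123) — total 150+143+123 = $416.
No other one-to-one assignment exceeds $416.
Watson's own top lot is Lot F ($163), but forcing Watson→Lot F and reassigning the rest optimally gives only $396 — worse by 20.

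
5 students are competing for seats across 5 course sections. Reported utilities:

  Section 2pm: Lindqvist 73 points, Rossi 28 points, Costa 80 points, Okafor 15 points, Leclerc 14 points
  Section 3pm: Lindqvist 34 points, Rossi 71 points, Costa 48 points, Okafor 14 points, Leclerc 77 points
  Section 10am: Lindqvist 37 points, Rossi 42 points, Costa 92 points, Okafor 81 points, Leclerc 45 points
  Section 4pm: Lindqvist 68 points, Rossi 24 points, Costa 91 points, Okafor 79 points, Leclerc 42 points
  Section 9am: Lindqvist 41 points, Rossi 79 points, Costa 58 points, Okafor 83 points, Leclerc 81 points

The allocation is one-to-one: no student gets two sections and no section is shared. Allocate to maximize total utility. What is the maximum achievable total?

Max total: 401 points

Treat this as an assignment problem: match each student to one section.
Optimal: Lindqvist→Section 2pm (73 points), Rossi→Section 9am (79 points), Costa→Section 4pm (91 points), Okafor→Section 10am (81 points), Leclerc→Section 3pm (77 points) — total 73+79+91+81+77 = 401 points.
Row-greedy (each student in turn takes its best remaining section) gives 400 points, worse by 1.
Swapping Okafor↔Lindqvist (Okafor→Section 2pm 15 points, Lindqvist→Section 10am 37 points) loses 102.
Checked against all permutations: 401 points is optimal.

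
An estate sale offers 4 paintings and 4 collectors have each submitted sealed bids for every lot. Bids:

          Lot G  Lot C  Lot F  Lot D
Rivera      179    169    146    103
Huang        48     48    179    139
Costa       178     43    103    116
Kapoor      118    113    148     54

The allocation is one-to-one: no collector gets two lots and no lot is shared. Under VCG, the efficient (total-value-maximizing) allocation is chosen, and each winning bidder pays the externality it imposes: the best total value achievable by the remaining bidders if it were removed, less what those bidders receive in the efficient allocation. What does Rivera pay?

Efficient allocation: Rivera→Lot C ($169), Huang→Lot D ($139), Costa→Lot G ($178), Kapoor→Lot F ($148); total welfare W = $634.
Rivera receives Lot C at value $169, so the others get W − 169 = $465.
Without Rivera: best allocation of the remaining 3 bidders over all 4 lots is Huang→Lot F ($179), Costa→Lot G ($178), Kapoor→Lot C ($113), total $470.
VCG payment = (others' best without Rivera) − (others' welfare with Rivera) = 470 − 465 = $5.

Rivera pays $5.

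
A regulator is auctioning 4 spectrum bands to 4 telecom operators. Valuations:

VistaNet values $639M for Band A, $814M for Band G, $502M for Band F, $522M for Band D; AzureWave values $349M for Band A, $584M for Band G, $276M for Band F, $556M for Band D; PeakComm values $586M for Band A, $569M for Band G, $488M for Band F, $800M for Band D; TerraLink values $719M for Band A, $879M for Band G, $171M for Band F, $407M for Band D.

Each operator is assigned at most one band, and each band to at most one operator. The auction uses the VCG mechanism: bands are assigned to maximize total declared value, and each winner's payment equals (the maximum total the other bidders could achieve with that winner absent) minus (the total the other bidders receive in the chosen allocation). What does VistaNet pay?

VistaNet pays $308M.

Efficient allocation: VistaNet→Band G ($814M), AzureWave→Band F ($276M), PeakComm→Band D ($800M), TerraLink→Band A ($719M); total welfare W = $2609M.
VistaNet receives Band G at value $814M, so the others get W − 814 = $1795M.
Without VistaNet: best allocation of the remaining 3 bidders over all 4 bands is AzureWave→Band G ($584M), PeakComm→Band D ($800M), TerraLink→Band A ($719M), total $2103M.
VCG payment = (others' best without VistaNet) − (others' welfare with VistaNet) = 2103 − 1795 = $308M.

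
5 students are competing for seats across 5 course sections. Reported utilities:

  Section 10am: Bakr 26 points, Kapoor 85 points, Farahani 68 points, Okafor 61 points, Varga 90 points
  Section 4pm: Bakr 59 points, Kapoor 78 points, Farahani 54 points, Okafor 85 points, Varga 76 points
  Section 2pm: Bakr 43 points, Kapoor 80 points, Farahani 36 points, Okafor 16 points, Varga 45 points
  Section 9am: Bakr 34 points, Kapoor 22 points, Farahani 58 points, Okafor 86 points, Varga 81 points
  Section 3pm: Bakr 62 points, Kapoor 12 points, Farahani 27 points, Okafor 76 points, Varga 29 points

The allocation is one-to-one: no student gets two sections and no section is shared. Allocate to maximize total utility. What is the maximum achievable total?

Max total: 376 points

Optimal: Bakr→Section 3pm (62 points), Kapoor→Section 2pm (80 points), Farahani→Section 10am (68 points), Okafor→Section 4pm (85 points), Varga→Section 9am (81 points) — total 62+80+68+85+81 = 376 points.
Max-entry greedy (repeatedly take the single best remaining cell) gives 372 points, worse by 4.
Swapping Farahani↔Bakr (Farahani→Section 3pm 27 points, Bakr→Section 10am 26 points) loses 77.
Every other assignment is strictly worse.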